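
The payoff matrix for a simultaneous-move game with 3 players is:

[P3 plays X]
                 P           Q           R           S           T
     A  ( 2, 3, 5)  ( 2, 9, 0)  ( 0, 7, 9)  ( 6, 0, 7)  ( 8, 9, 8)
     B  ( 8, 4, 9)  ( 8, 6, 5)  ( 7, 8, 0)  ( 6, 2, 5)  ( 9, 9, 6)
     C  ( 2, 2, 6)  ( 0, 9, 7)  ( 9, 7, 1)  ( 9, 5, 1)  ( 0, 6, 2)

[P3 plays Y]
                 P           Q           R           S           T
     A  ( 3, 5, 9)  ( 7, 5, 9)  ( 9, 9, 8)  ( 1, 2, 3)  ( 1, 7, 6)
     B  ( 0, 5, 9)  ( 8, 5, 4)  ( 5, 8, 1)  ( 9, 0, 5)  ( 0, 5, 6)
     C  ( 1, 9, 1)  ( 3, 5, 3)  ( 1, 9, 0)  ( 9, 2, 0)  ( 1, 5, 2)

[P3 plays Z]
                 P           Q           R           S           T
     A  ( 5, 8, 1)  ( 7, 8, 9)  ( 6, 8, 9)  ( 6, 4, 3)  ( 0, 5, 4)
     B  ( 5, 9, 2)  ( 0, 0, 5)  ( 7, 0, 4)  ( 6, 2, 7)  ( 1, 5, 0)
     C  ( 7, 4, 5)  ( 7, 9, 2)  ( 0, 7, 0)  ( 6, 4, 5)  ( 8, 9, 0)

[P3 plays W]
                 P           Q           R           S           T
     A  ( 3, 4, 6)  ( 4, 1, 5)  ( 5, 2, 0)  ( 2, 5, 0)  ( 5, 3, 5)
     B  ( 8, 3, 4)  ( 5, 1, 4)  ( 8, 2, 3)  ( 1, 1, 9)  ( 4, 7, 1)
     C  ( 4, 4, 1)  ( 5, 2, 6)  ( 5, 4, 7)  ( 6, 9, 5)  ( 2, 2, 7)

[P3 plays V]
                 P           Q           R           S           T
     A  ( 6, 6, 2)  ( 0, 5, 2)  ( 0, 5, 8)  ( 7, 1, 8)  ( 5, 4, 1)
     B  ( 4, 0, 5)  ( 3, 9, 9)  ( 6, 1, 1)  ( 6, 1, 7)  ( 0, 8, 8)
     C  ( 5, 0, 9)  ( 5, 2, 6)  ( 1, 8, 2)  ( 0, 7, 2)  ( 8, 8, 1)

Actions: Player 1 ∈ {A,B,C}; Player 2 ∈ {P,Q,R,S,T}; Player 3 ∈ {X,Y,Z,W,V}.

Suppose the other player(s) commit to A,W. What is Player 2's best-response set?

P2 best: {S}

u_2(P vs A,W) = 4
u_2(Q vs A,W) = 1
u_2(R vs A,W) = 2
u_2(S vs A,W) = 5
u_2(T vs A,W) = 3
max payoff 5 at {S}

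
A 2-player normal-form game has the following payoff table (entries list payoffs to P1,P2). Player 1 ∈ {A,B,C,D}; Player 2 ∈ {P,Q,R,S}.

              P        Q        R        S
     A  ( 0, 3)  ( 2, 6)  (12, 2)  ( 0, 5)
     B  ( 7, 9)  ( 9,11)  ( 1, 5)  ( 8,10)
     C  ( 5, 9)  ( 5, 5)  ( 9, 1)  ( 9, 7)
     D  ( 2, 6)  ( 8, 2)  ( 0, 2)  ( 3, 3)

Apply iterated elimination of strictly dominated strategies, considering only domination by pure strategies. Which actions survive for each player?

P1 drop D (B beats it: P:7>2 Q:9>8 R:1>0 S:8>3)
P2 drop R (P beats it: A:3>2 B:9>5 C:9>1)
P1 drop A (B beats it: P:7>0 Q:9>2 S:8>0)
P1→{B,C} P2→{P,Q,S}

Remaining: P1:{B,C} P2:{P,Q,S}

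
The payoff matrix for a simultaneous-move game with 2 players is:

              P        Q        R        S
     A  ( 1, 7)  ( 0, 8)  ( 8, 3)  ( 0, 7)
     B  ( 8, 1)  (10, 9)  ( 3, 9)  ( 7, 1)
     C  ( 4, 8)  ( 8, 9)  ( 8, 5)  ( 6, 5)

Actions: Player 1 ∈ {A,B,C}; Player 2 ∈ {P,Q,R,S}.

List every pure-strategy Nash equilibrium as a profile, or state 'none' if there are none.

(A,P): not NE [P1→B gives 8>1; P2→Q gives 8>7]
(A,Q): not NE [P1→B gives 10>0]
(A,R): not NE [P2→Q gives 8>3]
(A,S): not NE [P1→B gives 7>0; P2→Q gives 8>7]
(B,P): not NE [P2→R gives 9>1]
(B,Q): NE
(B,R): not NE [P1→C gives 8>3]
(B,S): not NE [P2→R gives 9>1]
(C,P): not NE [P1→B gives 8>4; P2→Q gives 9>8]
(C,Q): not NE [P1→B gives 10>8]
(C,R): not NE [P2→Q gives 9>5]
(C,S): not NE [P1→B gives 7>6; P2→Q gives 9>5]

NE set: (B,Q)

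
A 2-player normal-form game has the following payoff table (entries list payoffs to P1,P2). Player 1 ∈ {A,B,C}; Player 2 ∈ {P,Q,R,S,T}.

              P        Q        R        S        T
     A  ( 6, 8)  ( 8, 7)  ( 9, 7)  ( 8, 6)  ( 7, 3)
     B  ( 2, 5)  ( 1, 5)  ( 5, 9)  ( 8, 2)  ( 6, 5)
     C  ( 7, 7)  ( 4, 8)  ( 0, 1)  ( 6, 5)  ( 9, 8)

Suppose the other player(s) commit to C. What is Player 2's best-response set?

u_2(P vs C) = 7
u_2(Q vs C) = 8
u_2(R vs C) = 1
u_2(S vs C) = 5
u_2(T vs C) = 8
max payoff 8 at {Q,T}

argmax u_2 = {Q,T}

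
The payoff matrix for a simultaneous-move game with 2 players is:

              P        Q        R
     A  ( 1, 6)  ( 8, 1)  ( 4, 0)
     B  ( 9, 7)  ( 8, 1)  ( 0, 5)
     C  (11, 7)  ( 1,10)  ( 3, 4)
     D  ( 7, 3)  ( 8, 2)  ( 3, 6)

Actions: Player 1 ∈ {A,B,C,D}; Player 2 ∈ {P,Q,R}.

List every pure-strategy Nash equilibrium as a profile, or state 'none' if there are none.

(A,P): not NE [P1→C gives 11>1]
(A,Q): not NE [P2→P gives 6>1]
(A,R): not NE [P2→P gives 6>0]
(B,P): not NE [P1→C gives 11>9]
(B,Q): not NE [P2→P gives 7>1]
(B,R): not NE [P1→A gives 4>0; P2→P gives 7>5]
(C,P): not NE [P2→Q gives 10>7]
(C,Q): not NE [P1→D gives 8>1]
(C,R): not NE [P1→A gives 4>3; P2→Q gives 10>4]
(D,P): not NE [P1→C gives 11>7; P2→R gives 6>3]
(D,Q): not NE [P2→R gives 6>2]
(D,R): not NE [P1→A gives 4>3]

No pure NE.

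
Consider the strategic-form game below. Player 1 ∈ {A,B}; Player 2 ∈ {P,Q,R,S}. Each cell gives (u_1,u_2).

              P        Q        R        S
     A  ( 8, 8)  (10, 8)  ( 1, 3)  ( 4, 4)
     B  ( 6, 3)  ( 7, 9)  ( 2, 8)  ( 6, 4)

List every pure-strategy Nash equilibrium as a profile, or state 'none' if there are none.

Nash profiles: (A,P), (A,Q)

(A,P): NE
(A,Q): NE
(A,R): not NE [P1→B gives 2>1; P2→Q gives 8>3]
(A,S): not NE [P1→B gives 6>4; P2→Q gives 8>4]
(B,P): not NE [P1→A gives 8>6; P2→Q gives 9>3]
(B,Q): not NE [P1→A gives 10>7]
(B,R): not NE [P2→Q gives 9>8]
(B,S): not NE [P2→Q gives 9>4]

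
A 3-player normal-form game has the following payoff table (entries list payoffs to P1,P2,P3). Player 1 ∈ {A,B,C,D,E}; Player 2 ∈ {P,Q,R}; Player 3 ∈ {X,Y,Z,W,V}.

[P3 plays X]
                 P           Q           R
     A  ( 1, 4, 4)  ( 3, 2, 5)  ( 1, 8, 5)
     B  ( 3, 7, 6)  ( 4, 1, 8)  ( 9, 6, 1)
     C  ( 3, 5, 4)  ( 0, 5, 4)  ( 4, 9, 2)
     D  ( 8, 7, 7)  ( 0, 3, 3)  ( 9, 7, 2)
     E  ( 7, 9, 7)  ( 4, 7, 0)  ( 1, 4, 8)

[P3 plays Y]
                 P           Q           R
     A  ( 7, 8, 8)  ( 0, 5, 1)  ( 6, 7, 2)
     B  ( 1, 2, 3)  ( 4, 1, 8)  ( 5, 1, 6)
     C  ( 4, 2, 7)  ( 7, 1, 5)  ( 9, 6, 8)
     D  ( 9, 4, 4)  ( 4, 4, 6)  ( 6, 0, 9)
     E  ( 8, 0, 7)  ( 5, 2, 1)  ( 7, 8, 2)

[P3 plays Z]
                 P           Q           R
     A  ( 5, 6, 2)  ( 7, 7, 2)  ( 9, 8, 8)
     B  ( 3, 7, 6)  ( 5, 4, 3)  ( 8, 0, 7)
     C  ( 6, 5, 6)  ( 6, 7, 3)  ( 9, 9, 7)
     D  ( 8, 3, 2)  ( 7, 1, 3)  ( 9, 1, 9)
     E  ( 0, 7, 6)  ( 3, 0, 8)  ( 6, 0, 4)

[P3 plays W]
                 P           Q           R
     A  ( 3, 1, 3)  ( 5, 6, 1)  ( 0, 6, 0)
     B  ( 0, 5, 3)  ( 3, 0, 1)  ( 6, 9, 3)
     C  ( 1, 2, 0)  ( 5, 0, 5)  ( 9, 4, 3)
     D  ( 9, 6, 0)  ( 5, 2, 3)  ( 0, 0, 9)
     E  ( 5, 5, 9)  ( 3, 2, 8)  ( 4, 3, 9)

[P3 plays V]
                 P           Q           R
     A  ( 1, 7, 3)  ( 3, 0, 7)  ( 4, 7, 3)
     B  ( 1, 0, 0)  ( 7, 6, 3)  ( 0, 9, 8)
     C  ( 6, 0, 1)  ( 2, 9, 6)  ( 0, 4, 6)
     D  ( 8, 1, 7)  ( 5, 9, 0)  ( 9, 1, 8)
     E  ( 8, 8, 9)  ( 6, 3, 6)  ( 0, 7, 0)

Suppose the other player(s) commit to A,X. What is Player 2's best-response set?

BR_2 = {R}

u_2(P vs A,X) = 4
u_2(Q vs A,X) = 2
u_2(R vs A,X) = 8
max payoff 8 at {R}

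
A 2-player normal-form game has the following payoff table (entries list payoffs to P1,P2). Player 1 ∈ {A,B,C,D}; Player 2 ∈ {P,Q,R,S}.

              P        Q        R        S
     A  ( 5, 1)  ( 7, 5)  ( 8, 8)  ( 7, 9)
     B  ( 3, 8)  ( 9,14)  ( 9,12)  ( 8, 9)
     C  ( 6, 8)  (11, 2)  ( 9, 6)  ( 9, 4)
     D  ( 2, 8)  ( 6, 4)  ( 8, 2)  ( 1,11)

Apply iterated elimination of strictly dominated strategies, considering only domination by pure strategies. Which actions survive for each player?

P1 drop A (C beats it: P:6>5 Q:11>7 R:9>8 S:9>7)
P1 drop D (B beats it: P:3>2 Q:9>6 R:9>8 S:8>1)
P2 drop S (R beats it: B:12>9 C:6>4)
P1→{B,C} P2→{P,Q,R}

IESDS → P1:{B,C} P2:{P,Q,R}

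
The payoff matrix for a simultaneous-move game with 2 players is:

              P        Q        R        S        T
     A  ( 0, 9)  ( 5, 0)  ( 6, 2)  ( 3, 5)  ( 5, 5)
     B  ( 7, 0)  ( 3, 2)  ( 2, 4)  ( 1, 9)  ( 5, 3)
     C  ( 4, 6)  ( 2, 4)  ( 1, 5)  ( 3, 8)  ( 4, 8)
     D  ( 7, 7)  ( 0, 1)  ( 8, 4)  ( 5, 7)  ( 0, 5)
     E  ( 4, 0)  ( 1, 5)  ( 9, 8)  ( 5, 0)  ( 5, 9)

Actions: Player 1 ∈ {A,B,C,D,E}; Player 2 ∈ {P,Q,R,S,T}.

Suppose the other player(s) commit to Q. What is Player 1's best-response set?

P1 best: {A}

u_1(A vs Q) = 5
u_1(B vs Q) = 3
u_1(C vs Q) = 2
u_1(D vs Q) = 0
u_1(E vs Q) = 1
max payoff 5 at {A}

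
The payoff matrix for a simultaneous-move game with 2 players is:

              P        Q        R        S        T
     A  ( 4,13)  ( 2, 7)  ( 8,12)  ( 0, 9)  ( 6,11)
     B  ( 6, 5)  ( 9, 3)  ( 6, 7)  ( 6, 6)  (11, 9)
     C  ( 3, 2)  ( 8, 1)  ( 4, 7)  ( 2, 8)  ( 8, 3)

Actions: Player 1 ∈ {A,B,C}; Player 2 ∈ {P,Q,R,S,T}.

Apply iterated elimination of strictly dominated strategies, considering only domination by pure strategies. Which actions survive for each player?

Remaining: P1:{A,B} P2:{P,R,T}

P1 drop C (B beats it: P:6>3 Q:9>8 R:6>4 S:6>2 T:11>8)
P2 drop Q (P beats it: A:13>7 B:5>3)
P2 drop S (R beats it: A:12>9 B:7>6)
P1→{A,B} P2→{P,R,T}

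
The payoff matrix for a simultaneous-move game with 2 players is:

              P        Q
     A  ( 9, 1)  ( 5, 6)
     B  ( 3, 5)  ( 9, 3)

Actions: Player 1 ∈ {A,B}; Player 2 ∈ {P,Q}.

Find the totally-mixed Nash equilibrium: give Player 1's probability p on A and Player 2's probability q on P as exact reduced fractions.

(p,q) = (2/7, 2/5)

P1 indiff ⇒ q·9+(1-q)·5 = q·3+(1-q)·9 ⇒ q(6) = (1-q)(4) ⇒ q = 2/5
P2 indiff ⇒ p·1+(1-p)·5 = p·6+(1-p)·3 ⇒ p(-5) = (1-p)(-2) ⇒ p = 2/7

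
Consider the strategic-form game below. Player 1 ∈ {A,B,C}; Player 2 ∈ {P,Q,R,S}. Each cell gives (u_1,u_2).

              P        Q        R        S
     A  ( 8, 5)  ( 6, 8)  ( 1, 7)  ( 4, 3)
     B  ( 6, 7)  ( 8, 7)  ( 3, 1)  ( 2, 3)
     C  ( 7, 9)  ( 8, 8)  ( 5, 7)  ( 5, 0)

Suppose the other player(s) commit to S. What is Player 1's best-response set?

u_1(A vs S) = 4
u_1(B vs S) = 2
u_1(C vs S) = 5
max payoff 5 at {C}

P1 best: {C}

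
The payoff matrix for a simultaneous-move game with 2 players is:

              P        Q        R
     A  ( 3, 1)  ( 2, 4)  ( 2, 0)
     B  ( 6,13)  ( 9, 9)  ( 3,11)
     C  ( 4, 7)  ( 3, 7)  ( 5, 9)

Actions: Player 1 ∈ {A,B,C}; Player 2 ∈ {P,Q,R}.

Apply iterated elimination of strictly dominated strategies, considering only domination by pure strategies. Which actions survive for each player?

P1 drop A (B beats it: P:6>3 Q:9>2 R:3>2)
P2 drop Q (R beats it: B:11>9 C:9>7)
P1→{B,C} P2→{P,R}

Survivors P1:{B,C} P2:{P,R}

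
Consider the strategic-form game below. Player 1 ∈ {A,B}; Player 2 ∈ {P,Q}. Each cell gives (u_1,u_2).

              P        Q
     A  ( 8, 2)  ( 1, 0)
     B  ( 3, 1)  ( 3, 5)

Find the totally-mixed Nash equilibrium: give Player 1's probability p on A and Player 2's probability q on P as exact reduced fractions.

(p,q) = (2/3, 2/7)

P1 indiff ⇒ q·8+(1-q)·1 = q·3+(1-q)·3 ⇒ q(5) = (1-q)(2) ⇒ q = 2/7
P2 indiff ⇒ p·2+(1-p)·1 = p·0+(1-p)·5 ⇒ p(2) = (1-p)(4) ⇒ p = 2/3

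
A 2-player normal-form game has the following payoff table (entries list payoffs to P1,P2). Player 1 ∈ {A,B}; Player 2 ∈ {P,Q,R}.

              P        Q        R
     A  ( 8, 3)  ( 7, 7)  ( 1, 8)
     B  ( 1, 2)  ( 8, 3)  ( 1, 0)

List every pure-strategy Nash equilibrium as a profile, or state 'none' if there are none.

(A,P): not NE [P2→R gives 8>3]
(A,Q): not NE [P1→B gives 8>7; P2→R gives 8>7]
(A,R): NE
(B,P): not NE [P1→A gives 8>1; P2→Q gives 3>2]
(B,Q): NE
(B,R): not NE [P2→Q gives 3>0]

Nash profiles: (A,R), (B,Q)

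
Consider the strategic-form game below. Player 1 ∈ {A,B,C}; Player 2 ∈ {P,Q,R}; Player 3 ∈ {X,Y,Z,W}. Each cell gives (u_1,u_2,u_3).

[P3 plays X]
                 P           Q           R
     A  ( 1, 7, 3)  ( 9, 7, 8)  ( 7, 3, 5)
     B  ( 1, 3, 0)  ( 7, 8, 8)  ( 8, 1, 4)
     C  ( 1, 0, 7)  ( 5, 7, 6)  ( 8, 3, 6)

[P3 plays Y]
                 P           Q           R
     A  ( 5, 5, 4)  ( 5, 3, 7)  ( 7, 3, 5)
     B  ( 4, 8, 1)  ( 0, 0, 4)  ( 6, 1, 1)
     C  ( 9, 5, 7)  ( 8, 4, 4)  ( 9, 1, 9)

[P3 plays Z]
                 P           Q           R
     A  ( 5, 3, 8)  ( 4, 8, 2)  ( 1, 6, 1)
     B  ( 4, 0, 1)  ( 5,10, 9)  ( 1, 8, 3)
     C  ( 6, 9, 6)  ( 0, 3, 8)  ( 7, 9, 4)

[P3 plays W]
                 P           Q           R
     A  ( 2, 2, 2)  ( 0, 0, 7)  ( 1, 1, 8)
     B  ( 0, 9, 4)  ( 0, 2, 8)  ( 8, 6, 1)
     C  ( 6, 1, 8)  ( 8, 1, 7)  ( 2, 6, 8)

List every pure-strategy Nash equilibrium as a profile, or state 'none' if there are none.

(A,P,X): not NE [P3→Z gives 8>3]
(A,P,Y): not NE [P1→C gives 9>5; P3→Z gives 8>4]
(A,P,Z): not NE [P1→C gives 6>5; P2→Q gives 8>3]
(A,P,W): not NE [P1→C gives 6>2; P3→Z gives 8>2]
(A,Q,X): NE
(A,Q,Y): not NE [P1→C gives 8>5; P2→P gives 5>3; P3→X gives 8>7]
(A,Q,Z): not NE [P1→B gives 5>4; P3→X gives 8>2]
(A,Q,W): not NE [P1→C gives 8>0; P2→P gives 2>0; P3→X gives 8>7]
(A,R,X): not NE [P1→C gives 8>7; P2→Q gives 7>3; P3→W gives 8>5]
(A,R,Y): not NE [P1→C gives 9>7; P2→P gives 5>3; P3→W gives 8>5]
(A,R,Z): not NE [P1→C gives 7>1; P2→Q gives 8>6; P3→W gives 8>1]
(A,R,W): not NE [P1→B gives 8>1; P2→P gives 2>1]
(B,P,X): not NE [P2→Q gives 8>3; P3→W gives 4>0]
(B,P,Y): not NE [P1→C gives 9>4; P3→W gives 4>1]
(B,P,Z): not NE [P1→C gives 6>4; P2→Q gives 10>0; P3→W gives 4>1]
(B,P,W): not NE [P1→C gives 6>0]
(B,Q,X): not NE [P1→A gives 9>7; P3→Z gives 9>8]
(B,Q,Y): not NE [P1→C gives 8>0; P2→P gives 8>0; P3→Z gives 9>4]
(B,Q,Z): NE
(B,Q,W): not NE [P1→C gives 8>0; P2→P gives 9>2; P3→Z gives 9>8]
(B,R,X): not NE [P2→Q gives 8>1]
(B,R,Y): not NE [P1→C gives 9>6; P2→P gives 8>1; P3→X gives 4>1]
(B,R,Z): not NE [P1→C gives 7>1; P2→Q gives 10>8; P3→X gives 4>3]
(B,R,W): not NE [P2→P gives 9>6; P3→X gives 4>1]
(C,P,X): not NE [P2→Q gives 7>0; P3→W gives 8>7]
(C,P,Y): not NE [P3→W gives 8>7]
(C,P,Z): not NE [P3→W gives 8>6]
(C,P,W): not NE [P2→R gives 6>1]
(C,Q,X): not NE [P1→A gives 9>5; P3→Z gives 8>6]
(C,Q,Y): not NE [P2→P gives 5>4; P3→Z gives 8>4]
(C,Q,Z): not NE [P1→B gives 5>0; P2→R gives 9>3]
(C,Q,W): not NE [P2→R gives 6>1; P3→Z gives 8>7]
(C,R,X): not NE [P2→Q gives 7>3; P3→Y gives 9>6]
(C,R,Y): not NE [P2→P gives 5>1]
(C,R,Z): not NE [P3→Y gives 9>4]
(C,R,W): not NE [P1→B gives 8>2; P3→Y gives 9>8]

PSNE = {(A,Q,X), (B,Q,Z)}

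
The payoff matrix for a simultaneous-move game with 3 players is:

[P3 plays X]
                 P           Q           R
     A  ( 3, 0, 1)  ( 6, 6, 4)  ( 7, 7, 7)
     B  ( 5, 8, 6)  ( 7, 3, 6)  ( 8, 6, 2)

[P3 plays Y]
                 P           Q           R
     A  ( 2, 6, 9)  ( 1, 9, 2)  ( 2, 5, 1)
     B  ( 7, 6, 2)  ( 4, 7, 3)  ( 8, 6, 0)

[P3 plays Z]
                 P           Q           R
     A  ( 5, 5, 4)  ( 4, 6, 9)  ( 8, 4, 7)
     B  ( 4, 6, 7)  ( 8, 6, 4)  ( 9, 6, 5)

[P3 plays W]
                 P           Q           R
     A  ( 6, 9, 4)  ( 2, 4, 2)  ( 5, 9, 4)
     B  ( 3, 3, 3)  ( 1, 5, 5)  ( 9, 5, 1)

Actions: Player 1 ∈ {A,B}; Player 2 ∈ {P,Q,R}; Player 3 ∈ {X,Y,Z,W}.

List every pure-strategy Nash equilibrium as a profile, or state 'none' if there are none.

NE set: (B,R,Z)

(A,P,X): not NE [P1→B gives 5>3; P2→R gives 7>0; P3→Y gives 9>1]
(A,P,Y): not NE [P1→B gives 7>2; P2→Q gives 9>6]
(A,P,Z): not NE [P2→Q gives 6>5; P3→Y gives 9>4]
(A,P,W): not NE [P3→Y gives 9>4]
(A,Q,X): not NE [P1→B gives 7>6; P2→R gives 7>6; P3→Z gives 9>4]
(A,Q,Y): not NE [P1→B gives 4>1; P3→Z gives 9>2]
(A,Q,Z): not NE [P1→B gives 8>4]
(A,Q,W): not NE [P2→R gives 9>4; P3→Z gives 9>2]
(A,R,X): not NE [P1→B gives 8>7]
(A,R,Y): not NE [P1→B gives 8>2; P2→Q gives 9>5; P3→Z gives 7>1]
(A,R,Z): not NE [P1→B gives 9>8; P2→Q gives 6>4]
(A,R,W): not NE [P1→B gives 9>5; P3→Z gives 7>4]
(B,P,X): not NE [P3→Z gives 7>6]
(B,P,Y): not NE [P2→Q gives 7>6; P3→Z gives 7>2]
(B,P,Z): not NE [P1→A gives 5>4]
(B,P,W): not NE [P1→A gives 6>3; P2→R gives 5>3; P3→Z gives 7>3]
(B,Q,X): not NE [P2→P gives 8>3]
(B,Q,Y): not NE [P3→X gives 6>3]
(B,Q,Z): not NE [P3→X gives 6>4]
(B,Q,W): not NE [P1→A gives 2>1; P3→X gives 6>5]
(B,R,X): not NE [P2→P gives 8>6; P3→Z gives 5>2]
(B,R,Y): not NE [P2→Q gives 7>6; P3→Z gives 5>0]
(B,R,Z): NE
(B,R,W): not NE [P3→Z gives 5>1]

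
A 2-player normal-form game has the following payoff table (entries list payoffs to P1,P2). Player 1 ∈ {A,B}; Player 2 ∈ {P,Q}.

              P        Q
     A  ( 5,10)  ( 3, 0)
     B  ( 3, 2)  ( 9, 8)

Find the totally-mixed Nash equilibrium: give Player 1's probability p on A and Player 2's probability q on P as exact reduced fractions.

p=3/8, q=3/4

P1 indiff ⇒ q·5+(1-q)·3 = q·3+(1-q)·9 ⇒ q(2) = (1-q)(6) ⇒ q = 3/4
P2 indiff ⇒ p·10+(1-p)·2 = p·0+(1-p)·8 ⇒ p(10) = (1-p)(6) ⇒ p = 3/8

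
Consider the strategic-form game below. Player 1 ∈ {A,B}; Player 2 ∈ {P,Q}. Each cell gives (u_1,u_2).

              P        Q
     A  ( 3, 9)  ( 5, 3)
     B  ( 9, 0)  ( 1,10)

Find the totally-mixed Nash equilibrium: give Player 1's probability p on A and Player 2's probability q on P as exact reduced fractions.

P1 indiff ⇒ q·3+(1-q)·5 = q·9+(1-q)·1 ⇒ q(-6) = (1-q)(-4) ⇒ q = 2/5
P2 indiff ⇒ p·9+(1-p)·0 = p·3+(1-p)·10 ⇒ p(6) = (1-p)(10) ⇒ p = 5/8

P1 mixes 5/8 on A; P2 mixes 2/5 on P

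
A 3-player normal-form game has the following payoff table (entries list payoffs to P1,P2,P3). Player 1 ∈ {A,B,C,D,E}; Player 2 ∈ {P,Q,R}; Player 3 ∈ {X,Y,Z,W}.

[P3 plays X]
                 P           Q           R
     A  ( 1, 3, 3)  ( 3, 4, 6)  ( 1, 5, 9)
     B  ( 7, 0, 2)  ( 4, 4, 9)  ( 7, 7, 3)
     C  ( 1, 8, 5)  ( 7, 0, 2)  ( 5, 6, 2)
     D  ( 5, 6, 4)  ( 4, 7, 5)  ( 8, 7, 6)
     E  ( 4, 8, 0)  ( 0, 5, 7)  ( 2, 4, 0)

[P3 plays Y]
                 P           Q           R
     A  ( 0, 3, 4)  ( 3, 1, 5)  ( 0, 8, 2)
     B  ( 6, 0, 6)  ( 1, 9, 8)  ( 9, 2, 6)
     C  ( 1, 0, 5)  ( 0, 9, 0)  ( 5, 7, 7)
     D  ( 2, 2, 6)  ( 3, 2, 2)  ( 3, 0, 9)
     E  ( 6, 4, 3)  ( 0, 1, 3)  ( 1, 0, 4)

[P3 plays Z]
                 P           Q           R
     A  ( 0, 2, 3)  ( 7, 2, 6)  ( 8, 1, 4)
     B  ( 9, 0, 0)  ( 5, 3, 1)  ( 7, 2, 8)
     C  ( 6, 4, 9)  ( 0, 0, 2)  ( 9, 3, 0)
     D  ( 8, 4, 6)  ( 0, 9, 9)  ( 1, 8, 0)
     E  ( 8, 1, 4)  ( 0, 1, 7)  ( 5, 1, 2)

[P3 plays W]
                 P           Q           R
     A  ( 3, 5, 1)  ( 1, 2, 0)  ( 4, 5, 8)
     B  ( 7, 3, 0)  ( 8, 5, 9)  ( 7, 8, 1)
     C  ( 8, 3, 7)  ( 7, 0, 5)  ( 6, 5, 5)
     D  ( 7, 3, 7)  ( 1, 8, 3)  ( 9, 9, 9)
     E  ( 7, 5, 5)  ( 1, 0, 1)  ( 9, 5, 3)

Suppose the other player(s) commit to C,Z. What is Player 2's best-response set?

P2 best: {P}

u_2(P vs C,Z) = 4
u_2(Q vs C,Z) = 0
u_2(R vs C,Z) = 3
max payoff 4 at {P}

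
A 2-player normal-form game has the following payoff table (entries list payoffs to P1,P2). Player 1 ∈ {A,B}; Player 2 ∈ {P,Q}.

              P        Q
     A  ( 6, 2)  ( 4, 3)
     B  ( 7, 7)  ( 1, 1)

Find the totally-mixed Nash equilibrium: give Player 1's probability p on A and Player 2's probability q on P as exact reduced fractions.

p=6/7, q=3/4

P1 indiff ⇒ q·6+(1-q)·4 = q·7+(1-q)·1 ⇒ q(-1) = (1-q)(-3) ⇒ q = 3/4
P2 indiff ⇒ p·2+(1-p)·7 = p·3+(1-p)·1 ⇒ p(-1) = (1-p)(-6) ⇒ p = 6/7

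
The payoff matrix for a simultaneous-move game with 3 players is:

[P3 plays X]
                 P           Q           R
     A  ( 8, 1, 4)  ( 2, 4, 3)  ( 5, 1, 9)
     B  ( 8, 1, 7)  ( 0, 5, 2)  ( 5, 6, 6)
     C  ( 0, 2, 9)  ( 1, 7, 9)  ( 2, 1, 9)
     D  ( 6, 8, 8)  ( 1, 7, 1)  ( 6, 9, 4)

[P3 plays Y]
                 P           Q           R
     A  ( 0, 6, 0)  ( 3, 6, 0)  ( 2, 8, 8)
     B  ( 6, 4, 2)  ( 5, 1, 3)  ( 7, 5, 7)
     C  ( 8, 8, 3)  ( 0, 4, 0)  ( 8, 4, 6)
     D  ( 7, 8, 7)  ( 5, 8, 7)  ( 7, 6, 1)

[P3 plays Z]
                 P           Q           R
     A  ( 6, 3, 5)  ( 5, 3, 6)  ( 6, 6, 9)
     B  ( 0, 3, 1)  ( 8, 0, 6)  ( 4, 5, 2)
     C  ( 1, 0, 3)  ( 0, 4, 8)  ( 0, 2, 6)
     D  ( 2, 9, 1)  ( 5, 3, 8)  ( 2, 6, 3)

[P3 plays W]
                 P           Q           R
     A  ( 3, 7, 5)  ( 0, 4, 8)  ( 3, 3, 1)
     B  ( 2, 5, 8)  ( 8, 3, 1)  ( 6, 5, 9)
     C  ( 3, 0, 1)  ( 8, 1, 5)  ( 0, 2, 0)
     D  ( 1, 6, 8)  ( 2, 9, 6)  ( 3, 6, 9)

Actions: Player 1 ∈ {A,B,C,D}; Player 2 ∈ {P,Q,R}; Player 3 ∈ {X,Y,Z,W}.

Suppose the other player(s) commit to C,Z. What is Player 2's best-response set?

BR_2 = {Q}

u_2(P vs C,Z) = 0
u_2(Q vs C,Z) = 4
u_2(R vs C,Z) = 2
max payoff 4 at {Q}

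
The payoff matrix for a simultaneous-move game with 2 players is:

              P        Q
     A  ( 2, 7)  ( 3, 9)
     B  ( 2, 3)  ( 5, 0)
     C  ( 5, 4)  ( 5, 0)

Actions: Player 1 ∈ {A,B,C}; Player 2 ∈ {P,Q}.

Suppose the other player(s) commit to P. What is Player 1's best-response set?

BR_1 = {C}

u_1(A vs P) = 2
u_1(B vs P) = 2
u_1(C vs P) = 5
max payoff 5 at {C}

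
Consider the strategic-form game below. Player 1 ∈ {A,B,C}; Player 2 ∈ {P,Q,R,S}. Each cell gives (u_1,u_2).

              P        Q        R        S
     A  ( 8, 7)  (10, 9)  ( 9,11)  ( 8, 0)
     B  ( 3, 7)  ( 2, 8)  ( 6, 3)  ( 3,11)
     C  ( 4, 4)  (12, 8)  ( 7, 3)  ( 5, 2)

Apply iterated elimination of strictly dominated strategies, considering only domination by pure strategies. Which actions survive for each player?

Remaining: P1:{A,C} P2:{Q,R}

P1 drop B (A beats it: P:8>3 Q:10>2 R:9>6 S:8>3)
P2 drop P (Q beats it: A:9>7 C:8>4)
P2 drop S (Q beats it: A:9>0 C:8>2)
P1→{A,C} P2→{Q,R}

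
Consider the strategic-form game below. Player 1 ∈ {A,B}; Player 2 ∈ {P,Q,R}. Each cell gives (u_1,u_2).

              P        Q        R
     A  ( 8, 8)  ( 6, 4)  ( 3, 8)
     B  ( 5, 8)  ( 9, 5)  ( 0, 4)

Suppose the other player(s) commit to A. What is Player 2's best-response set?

P2 best: {P,R}

u_2(P vs A) = 8
u_2(Q vs A) = 4
u_2(R vs A) = 8
max payoff 8 at {P,R}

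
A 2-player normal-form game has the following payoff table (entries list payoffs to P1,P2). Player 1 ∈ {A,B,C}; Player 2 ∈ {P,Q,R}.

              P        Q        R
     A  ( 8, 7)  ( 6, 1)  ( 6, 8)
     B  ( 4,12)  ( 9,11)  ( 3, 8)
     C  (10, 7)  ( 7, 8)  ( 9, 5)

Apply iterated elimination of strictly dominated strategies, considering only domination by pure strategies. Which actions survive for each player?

Survivors P1:{B,C} P2:{P,Q}

P1 drop A (C beats it: P:10>8 Q:7>6 R:9>6)
P2 drop R (P beats it: B:12>8 C:7>5)
P1→{B,C} P2→{P,Q}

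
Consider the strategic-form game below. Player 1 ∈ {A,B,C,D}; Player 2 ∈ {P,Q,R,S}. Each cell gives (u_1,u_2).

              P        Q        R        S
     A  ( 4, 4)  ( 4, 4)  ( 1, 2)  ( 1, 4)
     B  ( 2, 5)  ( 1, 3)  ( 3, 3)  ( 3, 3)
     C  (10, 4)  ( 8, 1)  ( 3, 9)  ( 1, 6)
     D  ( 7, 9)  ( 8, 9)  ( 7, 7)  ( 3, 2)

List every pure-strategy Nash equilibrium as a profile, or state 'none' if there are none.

NE set: (D,Q)

(A,P): not NE [P1→C gives 10>4]
(A,Q): not NE [P1→D gives 8>4]
(A,R): not NE [P1→D gives 7>1; P2→S gives 4>2]
(A,S): not NE [P1→D gives 3>1]
(B,P): not NE [P1→C gives 10>2]
(B,Q): not NE [P1→D gives 8>1; P2→P gives 5>3]
(B,R): not NE [P1→D gives 7>3; P2→P gives 5>3]
(B,S): not NE [P2→P gives 5>3]
(C,P): not NE [P2→R gives 9>4]
(C,Q): not NE [P2→R gives 9>1]
(C,R): not NE [P1→D gives 7>3]
(C,S): not NE [P1→D gives 3>1; P2→R gives 9>6]
(D,P): not NE [P1→C gives 10>7]
(D,Q): NE
(D,R): not NE [P2→Q gives 9>7]
(D,S): not NE [P2→Q gives 9>2]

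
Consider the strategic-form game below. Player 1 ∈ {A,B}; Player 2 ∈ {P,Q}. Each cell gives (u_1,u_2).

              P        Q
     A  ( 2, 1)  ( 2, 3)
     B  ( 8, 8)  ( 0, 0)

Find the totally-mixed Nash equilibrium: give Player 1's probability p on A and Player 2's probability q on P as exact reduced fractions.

P1 mixes 4/5 on A; P2 mixes 1/4 on P

P1 indiff ⇒ q·2+(1-q)·2 = q·8+(1-q)·0 ⇒ q(-6) = (1-q)(-2) ⇒ q = 1/4
P2 indiff ⇒ p·1+(1-p)·8 = p·3+(1-p)·0 ⇒ p(-2) = (1-p)(-8) ⇒ p = 4/5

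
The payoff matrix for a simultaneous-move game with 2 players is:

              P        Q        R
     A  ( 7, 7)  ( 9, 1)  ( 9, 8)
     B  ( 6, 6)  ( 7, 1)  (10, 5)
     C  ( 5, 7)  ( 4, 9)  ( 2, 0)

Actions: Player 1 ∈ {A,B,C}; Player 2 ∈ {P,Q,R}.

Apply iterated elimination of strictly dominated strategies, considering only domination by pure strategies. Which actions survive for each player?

P1 drop C (A beats it: P:7>5 Q:9>4 R:9>2)
P2 drop Q (P beats it: A:7>1 B:6>1)
P1→{A,B} P2→{P,R}

Remaining: P1:{A,B} P2:{P,R}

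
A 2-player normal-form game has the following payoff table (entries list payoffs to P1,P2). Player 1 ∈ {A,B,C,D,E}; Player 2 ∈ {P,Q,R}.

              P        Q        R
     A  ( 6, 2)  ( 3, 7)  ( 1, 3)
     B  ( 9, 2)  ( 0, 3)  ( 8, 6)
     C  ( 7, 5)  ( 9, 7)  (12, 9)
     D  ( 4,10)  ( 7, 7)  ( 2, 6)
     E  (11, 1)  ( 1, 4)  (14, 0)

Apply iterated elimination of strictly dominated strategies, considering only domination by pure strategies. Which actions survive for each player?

Survivors P1:{C,E} P2:{Q,R}

P1 drop A (C beats it: P:7>6 Q:9>3 R:12>1)
P1 drop B (E beats it: P:11>9 Q:1>0 R:14>8)
P1 drop D (C beats it: P:7>4 Q:9>7 R:12>2)
P2 drop P (Q beats it: C:7>5 E:4>1)
P1→{C,E} P2→{Q,R}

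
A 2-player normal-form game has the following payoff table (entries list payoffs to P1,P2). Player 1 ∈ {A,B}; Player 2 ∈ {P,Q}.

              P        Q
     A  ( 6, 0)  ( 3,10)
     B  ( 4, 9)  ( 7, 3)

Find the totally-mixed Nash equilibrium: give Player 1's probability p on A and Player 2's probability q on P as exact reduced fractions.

P1 indiff ⇒ q·6+(1-q)·3 = q·4+(1-q)·7 ⇒ q(2) = (1-q)(4) ⇒ q = 2/3
P2 indiff ⇒ p·0+(1-p)·9 = p·10+(1-p)·3 ⇒ p(-10) = (1-p)(-6) ⇒ p = 3/8

(p,q) = (3/8, 2/3)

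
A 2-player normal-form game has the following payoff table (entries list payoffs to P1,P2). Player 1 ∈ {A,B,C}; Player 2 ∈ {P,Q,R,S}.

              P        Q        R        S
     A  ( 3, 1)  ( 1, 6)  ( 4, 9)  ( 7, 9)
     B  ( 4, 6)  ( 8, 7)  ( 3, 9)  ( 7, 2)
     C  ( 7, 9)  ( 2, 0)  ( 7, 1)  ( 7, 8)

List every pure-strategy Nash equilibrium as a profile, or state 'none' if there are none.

NE set: (A,S), (C,P)

(A,P): not NE [P1→C gives 7>3; P2→S gives 9>1]
(A,Q): not NE [P1→B gives 8>1; P2→S gives 9>6]
(A,R): not NE [P1→C gives 7>4]
(A,S): NE
(B,P): not NE [P1→C gives 7>4; P2→R gives 9>6]
(B,Q): not NE [P2→R gives 9>7]
(B,R): not NE [P1→C gives 7>3]
(B,S): not NE [P2→R gives 9>2]
(C,P): NE
(C,Q): not NE [P1→B gives 8>2; P2→P gives 9>0]
(C,R): not NE [P2→P gives 9>1]
(C,S): not NE [P2→P gives 9>8]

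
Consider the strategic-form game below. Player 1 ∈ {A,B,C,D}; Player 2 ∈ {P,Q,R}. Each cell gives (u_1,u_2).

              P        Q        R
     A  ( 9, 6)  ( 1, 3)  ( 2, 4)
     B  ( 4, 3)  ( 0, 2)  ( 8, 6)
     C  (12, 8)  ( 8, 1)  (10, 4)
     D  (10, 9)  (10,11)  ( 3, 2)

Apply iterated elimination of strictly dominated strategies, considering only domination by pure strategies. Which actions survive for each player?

P1 drop A (C beats it: P:12>9 Q:8>1 R:10>2)
P1 drop B (C beats it: P:12>4 Q:8>0 R:10>8)
P2 drop R (P beats it: C:8>4 D:9>2)
P1→{C,D} P2→{P,Q}

IESDS → P1:{C,D} P2:{P,Q}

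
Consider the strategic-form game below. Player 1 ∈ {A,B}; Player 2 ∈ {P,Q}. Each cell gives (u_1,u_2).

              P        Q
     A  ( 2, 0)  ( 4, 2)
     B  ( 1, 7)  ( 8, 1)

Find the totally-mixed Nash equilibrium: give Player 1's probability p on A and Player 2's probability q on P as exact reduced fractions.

P1 indiff ⇒ q·2+(1-q)·4 = q·1+(1-q)·8 ⇒ q(1) = (1-q)(4) ⇒ q = 4/5
P2 indiff ⇒ p·0+(1-p)·7 = p·2+(1-p)·1 ⇒ p(-2) = (1-p)(-6) ⇒ p = 3/4

p=3/4, q=4/5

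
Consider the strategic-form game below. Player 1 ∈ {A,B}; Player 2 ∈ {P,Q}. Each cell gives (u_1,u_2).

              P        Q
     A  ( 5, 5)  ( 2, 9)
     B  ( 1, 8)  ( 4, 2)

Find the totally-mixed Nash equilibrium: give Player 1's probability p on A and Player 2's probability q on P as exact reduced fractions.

(p,q) = (3/5, 1/3)

P1 indiff ⇒ q·5+(1-q)·2 = q·1+(1-q)·4 ⇒ q(4) = (1-q)(2) ⇒ q = 1/3
P2 indiff ⇒ p·5+(1-p)·8 = p·9+(1-p)·2 ⇒ p(-4) = (1-p)(-6) ⇒ p = 3/5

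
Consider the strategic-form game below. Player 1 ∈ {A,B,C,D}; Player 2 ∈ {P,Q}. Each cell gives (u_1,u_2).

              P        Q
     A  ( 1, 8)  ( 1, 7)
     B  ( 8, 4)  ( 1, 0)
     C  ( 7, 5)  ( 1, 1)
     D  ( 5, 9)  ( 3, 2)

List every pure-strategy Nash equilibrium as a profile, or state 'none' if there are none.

NE set: (B,P)

(A,P): not NE [P1→B gives 8>1]
(A,Q): not NE [P1→D gives 3>1; P2→P gives 8>7]
(B,P): NE
(B,Q): not NE [P1→D gives 3>1; P2→P gives 4>0]
(C,P): not NE [P1→B gives 8>7]
(C,Q): not NE [P1→D gives 3>1; P2→P gives 5>1]
(D,P): not NE [P1→B gives 8>5]
(D,Q): not NE [P2→P gives 9>2]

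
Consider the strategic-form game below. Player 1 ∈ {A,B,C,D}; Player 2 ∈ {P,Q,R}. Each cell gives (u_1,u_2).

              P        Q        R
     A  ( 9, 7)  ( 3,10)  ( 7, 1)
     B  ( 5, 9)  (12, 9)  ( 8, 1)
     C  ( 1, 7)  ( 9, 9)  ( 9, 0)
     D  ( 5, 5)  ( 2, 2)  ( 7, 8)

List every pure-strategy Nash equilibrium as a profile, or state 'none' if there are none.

NE set: (B,Q)

(A,P): not NE [P2→Q gives 10>7]
(A,Q): not NE [P1→B gives 12>3]
(A,R): not NE [P1→C gives 9>7; P2→Q gives 10>1]
(B,P): not NE [P1→A gives 9>5]
(B,Q): NE
(B,R): not NE [P1→C gives 9>8; P2→Q gives 9>1]
(C,P): not NE [P1→A gives 9>1; P2→Q gives 9>7]
(C,Q): not NE [P1→B gives 12>9]
(C,R): not NE [P2→Q gives 9>0]
(D,P): not NE [P1→A gives 9>5; P2→R gives 8>5]
(D,Q): not NE [P1→B gives 12>2; P2→R gives 8>2]
(D,R): not NE [P1→C gives 9>7]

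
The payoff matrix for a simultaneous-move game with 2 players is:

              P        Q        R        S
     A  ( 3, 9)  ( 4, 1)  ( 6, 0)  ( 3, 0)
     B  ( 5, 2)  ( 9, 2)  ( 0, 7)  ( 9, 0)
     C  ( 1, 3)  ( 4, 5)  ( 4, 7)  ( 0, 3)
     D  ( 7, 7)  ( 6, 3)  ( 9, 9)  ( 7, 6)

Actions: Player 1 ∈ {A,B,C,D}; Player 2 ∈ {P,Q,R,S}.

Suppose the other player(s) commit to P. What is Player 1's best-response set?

u_1(A vs P) = 3
u_1(B vs P) = 5
u_1(C vs P) = 1
u_1(D vs P) = 7
max payoff 7 at {D}

argmax u_1 = {D}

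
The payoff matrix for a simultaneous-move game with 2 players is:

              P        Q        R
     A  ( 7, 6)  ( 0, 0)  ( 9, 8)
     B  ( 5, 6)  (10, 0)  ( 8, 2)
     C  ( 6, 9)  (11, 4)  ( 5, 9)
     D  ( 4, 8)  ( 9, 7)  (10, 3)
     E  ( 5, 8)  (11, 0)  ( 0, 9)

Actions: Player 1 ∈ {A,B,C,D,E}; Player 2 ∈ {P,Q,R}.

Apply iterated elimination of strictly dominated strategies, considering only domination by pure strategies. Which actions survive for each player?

P2 drop Q (P beats it: A:6>0 B:6>0 C:9>4 D:8>7 E:8>0)
P1 drop B (A beats it: P:7>5 R:9>8)
P1 drop C (A beats it: P:7>6 R:9>5)
P1 drop E (A beats it: P:7>5 R:9>0)
P1→{A,D} P2→{P,R}

IESDS → P1:{A,D} P2:{P,R}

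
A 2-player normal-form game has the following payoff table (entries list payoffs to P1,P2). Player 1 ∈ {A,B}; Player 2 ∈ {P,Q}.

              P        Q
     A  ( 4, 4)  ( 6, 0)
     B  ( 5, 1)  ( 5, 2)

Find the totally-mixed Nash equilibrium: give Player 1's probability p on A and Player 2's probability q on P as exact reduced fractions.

P1 mixes 1/5 on A; P2 mixes 1/2 on P

P1 indiff ⇒ q·4+(1-q)·6 = q·5+(1-q)·5 ⇒ q(-1) = (1-q)(-1) ⇒ q = 1/2
P2 indiff ⇒ p·4+(1-p)·1 = p·0+(1-p)·2 ⇒ p(4) = (1-p)(1) ⇒ p = 1/5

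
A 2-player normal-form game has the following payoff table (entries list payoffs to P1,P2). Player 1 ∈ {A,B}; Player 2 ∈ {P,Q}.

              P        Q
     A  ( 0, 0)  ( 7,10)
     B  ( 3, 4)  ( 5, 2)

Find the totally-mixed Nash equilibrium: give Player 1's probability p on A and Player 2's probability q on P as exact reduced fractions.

P1 indiff ⇒ q·0+(1-q)·7 = q·3+(1-q)·5 ⇒ q(-3) = (1-q)(-2) ⇒ q = 2/5
P2 indiff ⇒ p·0+(1-p)·4 = p·10+(1-p)·2 ⇒ p(-10) = (1-p)(-2) ⇒ p = 1/6

(p,q) = (1/6, 2/5)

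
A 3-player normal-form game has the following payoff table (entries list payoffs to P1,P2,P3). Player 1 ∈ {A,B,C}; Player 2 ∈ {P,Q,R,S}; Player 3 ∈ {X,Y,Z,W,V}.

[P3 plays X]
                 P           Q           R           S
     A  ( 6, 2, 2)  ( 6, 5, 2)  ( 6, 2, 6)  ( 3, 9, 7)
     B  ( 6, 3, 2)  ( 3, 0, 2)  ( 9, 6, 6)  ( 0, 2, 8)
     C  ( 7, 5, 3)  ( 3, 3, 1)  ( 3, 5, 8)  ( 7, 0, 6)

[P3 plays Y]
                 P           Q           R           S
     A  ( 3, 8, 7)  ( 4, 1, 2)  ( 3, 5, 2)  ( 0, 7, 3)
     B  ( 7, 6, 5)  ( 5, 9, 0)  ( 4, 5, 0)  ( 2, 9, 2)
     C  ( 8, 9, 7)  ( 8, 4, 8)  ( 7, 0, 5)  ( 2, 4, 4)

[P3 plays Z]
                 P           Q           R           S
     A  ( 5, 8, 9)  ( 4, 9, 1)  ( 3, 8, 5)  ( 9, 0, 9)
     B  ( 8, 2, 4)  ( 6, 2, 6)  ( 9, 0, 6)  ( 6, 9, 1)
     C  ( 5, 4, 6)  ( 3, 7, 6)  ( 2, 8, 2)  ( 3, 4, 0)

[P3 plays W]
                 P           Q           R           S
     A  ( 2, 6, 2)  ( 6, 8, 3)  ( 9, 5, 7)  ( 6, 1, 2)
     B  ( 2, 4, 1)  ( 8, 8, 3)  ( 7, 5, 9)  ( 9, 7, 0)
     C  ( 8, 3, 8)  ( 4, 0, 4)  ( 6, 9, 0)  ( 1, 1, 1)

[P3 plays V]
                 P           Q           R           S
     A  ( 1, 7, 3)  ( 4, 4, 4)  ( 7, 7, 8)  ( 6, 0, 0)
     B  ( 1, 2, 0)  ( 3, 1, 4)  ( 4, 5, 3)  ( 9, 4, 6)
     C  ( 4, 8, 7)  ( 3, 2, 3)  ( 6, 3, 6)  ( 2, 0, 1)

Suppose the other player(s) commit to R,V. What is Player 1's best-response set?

u_1(A vs R,V) = 7
u_1(B vs R,V) = 4
u_1(C vs R,V) = 6
max payoff 7 at {A}

argmax u_1 = {A}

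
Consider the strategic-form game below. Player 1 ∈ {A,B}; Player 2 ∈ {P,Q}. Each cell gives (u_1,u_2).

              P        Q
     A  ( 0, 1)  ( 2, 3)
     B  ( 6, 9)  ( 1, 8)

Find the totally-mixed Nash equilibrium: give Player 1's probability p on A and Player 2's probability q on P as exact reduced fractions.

P1 indiff ⇒ q·0+(1-q)·2 = q·6+(1-q)·1 ⇒ q(-6) = (1-q)(-1) ⇒ q = 1/7
P2 indiff ⇒ p·1+(1-p)·9 = p·3+(1-p)·8 ⇒ p(-2) = (1-p)(-1) ⇒ p = 1/3

p=1/3, q=1/7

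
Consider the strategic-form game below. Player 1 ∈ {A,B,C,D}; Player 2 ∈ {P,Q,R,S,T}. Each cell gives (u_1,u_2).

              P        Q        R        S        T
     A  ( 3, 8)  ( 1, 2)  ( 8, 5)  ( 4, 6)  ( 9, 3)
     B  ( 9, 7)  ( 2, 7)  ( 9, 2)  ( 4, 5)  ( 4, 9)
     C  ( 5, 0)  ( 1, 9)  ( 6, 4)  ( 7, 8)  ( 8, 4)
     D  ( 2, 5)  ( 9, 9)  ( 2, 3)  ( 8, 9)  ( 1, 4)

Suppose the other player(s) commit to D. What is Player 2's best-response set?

u_2(P vs D) = 5
u_2(Q vs D) = 9
u_2(R vs D) = 3
u_2(S vs D) = 9
u_2(T vs D) = 4
max payoff 9 at {Q,S}

argmax u_2 = {Q,S}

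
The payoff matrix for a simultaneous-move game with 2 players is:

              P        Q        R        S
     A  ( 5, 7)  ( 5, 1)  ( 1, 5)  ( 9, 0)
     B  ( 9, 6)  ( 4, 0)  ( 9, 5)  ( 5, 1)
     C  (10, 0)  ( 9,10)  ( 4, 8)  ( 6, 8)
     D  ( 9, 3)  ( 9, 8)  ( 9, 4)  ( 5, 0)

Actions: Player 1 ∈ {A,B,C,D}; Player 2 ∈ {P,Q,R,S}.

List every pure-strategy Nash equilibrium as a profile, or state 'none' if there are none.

(A,P): not NE [P1→C gives 10>5]
(A,Q): not NE [P1→D gives 9>5; P2→P gives 7>1]
(A,R): not NE [P1→D gives 9>1; P2→P gives 7>5]
(A,S): not NE [P2→P gives 7>0]
(B,P): not NE [P1→C gives 10>9]
(B,Q): not NE [P1→D gives 9>4; P2→P gives 6>0]
(B,R): not NE [P2→P gives 6>5]
(B,S): not NE [P1→A gives 9>5; P2→P gives 6>1]
(C,P): not NE [P2→Q gives 10>0]
(C,Q): NE
(C,R): not NE [P1→D gives 9>4; P2→Q gives 10>8]
(C,S): not NE [P1→A gives 9>6; P2→Q gives 10>8]
(D,P): not NE [P1→C gives 10>9; P2→Q gives 8>3]
(D,Q): NE
(D,R): not NE [P2→Q gives 8>4]
(D,S): not NE [P1→A gives 9>5; P2→Q gives 8>0]

PSNE = {(C,Q), (D,Q)}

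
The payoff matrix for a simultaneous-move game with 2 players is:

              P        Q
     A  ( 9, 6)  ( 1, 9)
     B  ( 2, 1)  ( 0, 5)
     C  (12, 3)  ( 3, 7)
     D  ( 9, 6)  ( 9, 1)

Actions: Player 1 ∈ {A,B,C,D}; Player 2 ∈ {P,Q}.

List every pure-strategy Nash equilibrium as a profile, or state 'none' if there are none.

Equilibria: none

(A,P): not NE [P1→C gives 12>9; P2→Q gives 9>6]
(A,Q): not NE [P1→D gives 9>1]
(B,P): not NE [P1→C gives 12>2; P2→Q gives 5>1]
(B,Q): not NE [P1→D gives 9>0]
(C,P): not NE [P2→Q gives 7>3]
(C,Q): not NE [P1→D gives 9>3]
(D,P): not NE [P1→C gives 12>9]
(D,Q): not NE [P2→P gives 6>1]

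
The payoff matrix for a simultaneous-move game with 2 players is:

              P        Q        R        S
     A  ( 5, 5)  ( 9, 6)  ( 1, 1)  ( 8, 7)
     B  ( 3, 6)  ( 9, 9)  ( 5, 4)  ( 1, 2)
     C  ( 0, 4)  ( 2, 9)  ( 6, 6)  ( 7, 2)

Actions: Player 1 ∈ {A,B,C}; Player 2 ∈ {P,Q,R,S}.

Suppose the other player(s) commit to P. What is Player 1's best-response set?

BR_1 = {A}

u_1(A vs P) = 5
u_1(B vs P) = 3
u_1(C vs P) = 0
max payoff 5 at {A}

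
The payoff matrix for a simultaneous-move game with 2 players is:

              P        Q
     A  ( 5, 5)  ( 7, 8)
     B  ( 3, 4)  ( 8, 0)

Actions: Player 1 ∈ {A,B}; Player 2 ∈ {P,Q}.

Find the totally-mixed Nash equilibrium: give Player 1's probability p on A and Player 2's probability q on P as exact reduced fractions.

P1 indiff ⇒ q·5+(1-q)·7 = q·3+(1-q)·8 ⇒ q(2) = (1-q)(1) ⇒ q = 1/3
P2 indiff ⇒ p·5+(1-p)·4 = p·8+(1-p)·0 ⇒ p(-3) = (1-p)(-4) ⇒ p = 4/7

P1 mixes 4/7 on A; P2 mixes 1/3 on P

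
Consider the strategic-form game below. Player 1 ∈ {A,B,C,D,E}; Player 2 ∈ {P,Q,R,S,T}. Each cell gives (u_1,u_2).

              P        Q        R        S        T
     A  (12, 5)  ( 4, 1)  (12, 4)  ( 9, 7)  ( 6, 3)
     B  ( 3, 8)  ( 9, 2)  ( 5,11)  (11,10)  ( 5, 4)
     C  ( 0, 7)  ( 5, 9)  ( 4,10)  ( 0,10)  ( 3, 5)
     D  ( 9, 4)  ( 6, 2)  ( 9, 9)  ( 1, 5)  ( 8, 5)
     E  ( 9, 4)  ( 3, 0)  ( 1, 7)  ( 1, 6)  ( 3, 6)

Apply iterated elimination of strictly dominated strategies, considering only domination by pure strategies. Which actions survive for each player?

Survivors P1:{A,B} P2:{R,S}

P1 drop C (B beats it: P:3>0 Q:9>5 R:5>4 S:11>0 T:5>3)
P1 drop E (A beats it: P:12>9 Q:4>3 R:12>1 S:9>1 T:6>3)
P2 drop P (S beats it: A:7>5 B:10>8 D:5>4)
P2 drop Q (R beats it: A:4>1 B:11>2 D:9>2)
P2 drop T (R beats it: A:4>3 B:11>4 D:9>5)
P1 drop D (A beats it: R:12>9 S:9>1)
P1→{A,B} P2→{R,S}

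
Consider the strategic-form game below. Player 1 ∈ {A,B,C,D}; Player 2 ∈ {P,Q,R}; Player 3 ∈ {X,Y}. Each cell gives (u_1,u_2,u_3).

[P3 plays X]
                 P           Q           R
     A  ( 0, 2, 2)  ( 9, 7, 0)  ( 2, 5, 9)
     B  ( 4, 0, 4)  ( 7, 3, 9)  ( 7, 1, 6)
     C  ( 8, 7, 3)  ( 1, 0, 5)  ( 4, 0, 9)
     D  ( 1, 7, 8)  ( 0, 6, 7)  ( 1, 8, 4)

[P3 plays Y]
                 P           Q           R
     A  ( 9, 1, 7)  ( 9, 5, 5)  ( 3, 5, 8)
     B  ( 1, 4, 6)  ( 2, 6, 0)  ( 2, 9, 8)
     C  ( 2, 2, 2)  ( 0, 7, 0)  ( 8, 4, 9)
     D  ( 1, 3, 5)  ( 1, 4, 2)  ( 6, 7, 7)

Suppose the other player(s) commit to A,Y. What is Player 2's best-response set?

argmax u_2 = {Q,R}

u_2(P vs A,Y) = 1
u_2(Q vs A,Y) = 5
u_2(R vs A,Y) = 5
max payoff 5 at {Q,R}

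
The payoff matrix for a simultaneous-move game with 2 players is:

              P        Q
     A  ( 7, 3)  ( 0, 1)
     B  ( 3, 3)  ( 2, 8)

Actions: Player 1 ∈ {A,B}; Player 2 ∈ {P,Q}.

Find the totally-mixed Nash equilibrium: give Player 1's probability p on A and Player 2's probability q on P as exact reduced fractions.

(p,q) = (5/7, 1/3)

P1 indiff ⇒ q·7+(1-q)·0 = q·3+(1-q)·2 ⇒ q(4) = (1-q)(2) ⇒ q = 1/3
P2 indiff ⇒ p·3+(1-p)·3 = p·1+(1-p)·8 ⇒ p(2) = (1-p)(5) ⇒ p = 5/7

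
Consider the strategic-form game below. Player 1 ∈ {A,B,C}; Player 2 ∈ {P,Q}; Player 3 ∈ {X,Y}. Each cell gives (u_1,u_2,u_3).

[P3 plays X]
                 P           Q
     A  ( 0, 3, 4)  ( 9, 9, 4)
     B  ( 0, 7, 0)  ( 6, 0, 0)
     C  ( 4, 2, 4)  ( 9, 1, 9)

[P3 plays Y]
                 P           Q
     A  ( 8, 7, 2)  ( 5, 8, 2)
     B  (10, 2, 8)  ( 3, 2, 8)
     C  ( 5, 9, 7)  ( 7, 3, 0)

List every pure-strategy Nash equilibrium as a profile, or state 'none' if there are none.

PSNE = {(A,Q,X), (B,P,Y)}

(A,P,X): not NE [P1→C gives 4>0; P2→Q gives 9>3]
(A,P,Y): not NE [P1→B gives 10>8; P2→Q gives 8>7; P3→X gives 4>2]
(A,Q,X): NE
(A,Q,Y): not NE [P1→C gives 7>5; P3→X gives 4>2]
(B,P,X): not NE [P1→C gives 4>0; P3→Y gives 8>0]
(B,P,Y): NE
(B,Q,X): not NE [P1→C gives 9>6; P2→P gives 7>0; P3→Y gives 8>0]
(B,Q,Y): not NE [P1→C gives 7>3]
(C,P,X): not NE [P3→Y gives 7>4]
(C,P,Y): not NE [P1→B gives 10>5]
(C,Q,X): not NE [P2→P gives 2>1]
(C,Q,Y): not NE [P2→P gives 9>3; P3→X gives 9>0]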